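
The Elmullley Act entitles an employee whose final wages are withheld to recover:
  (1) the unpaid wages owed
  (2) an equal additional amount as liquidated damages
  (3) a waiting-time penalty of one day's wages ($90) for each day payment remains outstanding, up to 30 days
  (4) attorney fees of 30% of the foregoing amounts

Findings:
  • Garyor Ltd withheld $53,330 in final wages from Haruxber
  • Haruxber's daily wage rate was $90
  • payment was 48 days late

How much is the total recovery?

Liquidated damages (equal amount): $53,330
Penalty days: min(48, 30) = 30
Waiting-time penalty: 30 × $90 = $2,700
Subtotal: $53,330 + $53,330 + $2,700 = $109,360
Attorney fees: 30% of $109,360 = $32,808
Total award: $109,360 + $32,808 = $142,168

$142,168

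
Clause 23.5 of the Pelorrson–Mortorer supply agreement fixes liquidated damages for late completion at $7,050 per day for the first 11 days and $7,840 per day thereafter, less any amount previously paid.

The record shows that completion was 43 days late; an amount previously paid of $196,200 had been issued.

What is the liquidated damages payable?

$132,230

First 11 days: 11 × $7,050 = $77,550
Remaining days: (43 − 11) × $7,840 = $250,880
Accrued per-day damages: $77,550 + $250,880 = $328,430
Less amount previously paid: $328,430 − $196,200 = $132,230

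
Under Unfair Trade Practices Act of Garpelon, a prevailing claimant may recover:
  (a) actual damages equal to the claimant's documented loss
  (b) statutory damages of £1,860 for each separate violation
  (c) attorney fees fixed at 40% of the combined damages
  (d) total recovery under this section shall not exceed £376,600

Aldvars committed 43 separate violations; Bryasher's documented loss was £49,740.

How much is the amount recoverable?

Statutory damages: 43 × £1,860 = £79,980
Combined damages: £49,740 + £79,980 = £129,720
Attorney fees: 40% of £129,720 = £51,888
Total before cap: £129,720 + £51,888 = £181,608
Cap at £376,600: £181,608 is within the cap, no reduction.

£181,608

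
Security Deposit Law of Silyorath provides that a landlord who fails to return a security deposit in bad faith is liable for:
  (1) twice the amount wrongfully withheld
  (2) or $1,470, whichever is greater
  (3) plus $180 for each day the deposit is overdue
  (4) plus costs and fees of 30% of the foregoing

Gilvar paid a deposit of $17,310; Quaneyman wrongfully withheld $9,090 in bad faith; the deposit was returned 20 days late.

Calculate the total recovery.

Doubled: 2 × $9,090 = $18,180
Minimum $1,470: $18,180 meets the minimum, no increase.
Late-return penalty: 20 × $180 = $3,600
Damages plus late penalty: $18,180 + $3,600 = $21,780
Costs and fees: 30% of $21,780 = $6,534
Total recovery: $21,780 + $6,534 = $28,314

$28,314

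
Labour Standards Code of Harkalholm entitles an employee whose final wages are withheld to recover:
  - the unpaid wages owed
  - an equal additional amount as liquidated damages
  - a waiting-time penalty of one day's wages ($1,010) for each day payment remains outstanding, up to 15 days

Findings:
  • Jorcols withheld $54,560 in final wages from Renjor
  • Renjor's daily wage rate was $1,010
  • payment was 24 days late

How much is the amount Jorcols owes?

$124,270

Liquidated damages (equal amount): $54,560
Penalty days: min(24, 15) = 15
Waiting-time penalty: 15 × $1,010 = $15,150
Total award: $54,560 + $54,560 + $15,150 = $124,270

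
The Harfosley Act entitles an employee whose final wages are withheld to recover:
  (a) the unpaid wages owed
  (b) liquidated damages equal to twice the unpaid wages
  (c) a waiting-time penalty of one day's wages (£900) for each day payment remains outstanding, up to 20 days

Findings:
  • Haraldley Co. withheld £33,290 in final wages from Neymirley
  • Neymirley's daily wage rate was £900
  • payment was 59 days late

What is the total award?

Doubled: 2 × £33,290 = £66,580
Penalty days: min(59, 20) = 20
Waiting-time penalty: 20 × £900 = £18,000
Total award: £33,290 + £66,580 + £18,000 = £117,870

£117,870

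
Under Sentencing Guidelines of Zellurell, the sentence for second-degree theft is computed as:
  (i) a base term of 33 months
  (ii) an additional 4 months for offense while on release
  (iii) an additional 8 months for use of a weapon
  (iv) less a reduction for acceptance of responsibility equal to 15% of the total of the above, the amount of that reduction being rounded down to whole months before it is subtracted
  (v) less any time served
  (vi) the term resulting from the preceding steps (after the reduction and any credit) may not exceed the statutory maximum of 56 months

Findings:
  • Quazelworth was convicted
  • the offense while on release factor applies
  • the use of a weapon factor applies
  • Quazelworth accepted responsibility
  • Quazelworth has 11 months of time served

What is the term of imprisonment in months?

Offense while on release enhancement: +4 months
Use of a weapon enhancement: +8 months
Adjusted term: 33 months + 4 months + 8 months = 45 months
Acceptance of responsibility reduction: 15% of 45 months = 6 months (rounded down)
After reduction: 45 − 6 = 39 months
Less time served: 39 months − 11 months = 28 months
Cap at 56 months: 28 months is within the cap, no reduction.

28 months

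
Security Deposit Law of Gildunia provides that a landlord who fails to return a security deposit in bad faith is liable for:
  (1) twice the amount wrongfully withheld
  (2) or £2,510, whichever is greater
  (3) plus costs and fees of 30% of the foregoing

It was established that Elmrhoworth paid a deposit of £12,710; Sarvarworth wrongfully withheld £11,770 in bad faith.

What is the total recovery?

Recovery: £30,602

Doubled: 2 × £11,770 = £23,540
Minimum £2,510: £23,540 meets the minimum, no increase.
Costs and fees: 30% of £23,540 = £7,062
Total recovery: £23,540 + £7,062 = £30,602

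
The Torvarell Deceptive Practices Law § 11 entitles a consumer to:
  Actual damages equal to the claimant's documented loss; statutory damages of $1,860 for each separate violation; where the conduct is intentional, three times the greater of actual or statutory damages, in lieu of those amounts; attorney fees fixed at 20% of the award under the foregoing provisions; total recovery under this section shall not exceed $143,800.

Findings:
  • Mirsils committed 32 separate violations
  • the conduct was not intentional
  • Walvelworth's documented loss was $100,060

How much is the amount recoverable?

Statutory damages: 32 × $1,860 = $59,520
Conduct not intentional: the in-lieu enhancement does not apply.
Actual plus statutory damages: $100,060 + $59,520 = $159,580
Attorney fees: 20% of $159,580 = $31,916
Total before cap: $159,580 + $31,916 = $191,496
Cap at $143,800: $191,496 exceeds the cap → $143,800

$143,800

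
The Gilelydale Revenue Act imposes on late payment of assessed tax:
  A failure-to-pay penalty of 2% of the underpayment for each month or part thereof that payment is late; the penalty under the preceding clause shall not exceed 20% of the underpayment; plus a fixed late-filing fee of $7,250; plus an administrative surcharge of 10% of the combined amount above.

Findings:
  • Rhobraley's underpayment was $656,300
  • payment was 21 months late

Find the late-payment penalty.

$152,361

Accrued rate: 2% × 21 = 42%, capped at 20% → 20%
Failure-to-pay penalty: 20% of $656,300 = $131,260
Penalty before surcharge: $131,260 + $7,250 = $138,510
Administrative surcharge: 10% of $138,510 = $13,851
Total penalty: $138,510 + $13,851 = $152,361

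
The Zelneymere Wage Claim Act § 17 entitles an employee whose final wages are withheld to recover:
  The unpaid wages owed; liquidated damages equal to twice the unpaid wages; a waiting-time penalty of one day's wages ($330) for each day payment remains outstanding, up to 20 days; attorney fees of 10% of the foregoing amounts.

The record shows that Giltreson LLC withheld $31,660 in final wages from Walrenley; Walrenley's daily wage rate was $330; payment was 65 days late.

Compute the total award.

Doubled: 2 × $31,660 = $63,320
Penalty days: min(65, 20) = 20
Waiting-time penalty: 20 × $330 = $6,600
Subtotal: $31,660 + $63,320 + $6,600 = $101,580
Attorney fees: 10% of $101,580 = $10,158
Total award: $101,580 + $10,158 = $111,738

$111,738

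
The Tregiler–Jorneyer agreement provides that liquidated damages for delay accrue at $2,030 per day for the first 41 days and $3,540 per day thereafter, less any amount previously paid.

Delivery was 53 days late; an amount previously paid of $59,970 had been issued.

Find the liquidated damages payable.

First 41 days: 41 × $2,030 = $83,230
Remaining days: (53 − 41) × $3,540 = $42,480
Accrued per-day damages: $83,230 + $42,480 = $125,710
Less amount previously paid: $125,710 − $59,970 = $65,740

Liquidated damages: $65,740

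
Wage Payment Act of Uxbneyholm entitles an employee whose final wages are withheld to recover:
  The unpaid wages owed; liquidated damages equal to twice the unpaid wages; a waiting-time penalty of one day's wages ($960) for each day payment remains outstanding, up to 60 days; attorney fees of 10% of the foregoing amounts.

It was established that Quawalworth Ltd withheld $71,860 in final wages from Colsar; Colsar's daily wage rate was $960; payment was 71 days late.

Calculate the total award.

$300,498

Doubled: 2 × $71,860 = $143,720
Penalty days: min(71, 60) = 60
Waiting-time penalty: 60 × $960 = $57,600
Subtotal: $71,860 + $143,720 + $57,600 = $273,180
Attorney fees: 10% of $273,180 = $27,318
Total award: $273,180 + $27,318 = $300,498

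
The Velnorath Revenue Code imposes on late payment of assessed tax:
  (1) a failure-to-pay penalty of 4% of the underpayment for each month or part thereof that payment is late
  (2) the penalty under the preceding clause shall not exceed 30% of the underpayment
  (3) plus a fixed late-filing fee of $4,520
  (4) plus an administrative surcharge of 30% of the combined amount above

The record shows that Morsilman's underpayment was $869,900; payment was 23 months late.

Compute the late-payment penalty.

Accrued rate: 4% × 23 = 92%, capped at 30% → 30%
Failure-to-pay penalty: 30% of $869,900 = $260,970
Penalty before surcharge: $260,970 + $4,520 = $265,490
Administrative surcharge: 30% of $265,490 = $79,647
Total penalty: $265,490 + $79,647 = $345,137

$345,137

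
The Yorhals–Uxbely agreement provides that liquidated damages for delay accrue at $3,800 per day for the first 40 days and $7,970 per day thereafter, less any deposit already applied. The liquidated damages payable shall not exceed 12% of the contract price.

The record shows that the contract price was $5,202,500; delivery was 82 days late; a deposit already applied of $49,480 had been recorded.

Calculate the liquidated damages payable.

$437,260

First 40 days: 40 × $3,800 = $152,000
Remaining days: (82 − 40) × $7,970 = $334,740
Accrued per-day damages: $152,000 + $334,740 = $486,740
Less deposit already applied: $486,740 − $49,480 = $437,260
Cap: 12% of $5,202,500 = $624,300
Cap at $624,300: $437,260 is within the cap, no reduction.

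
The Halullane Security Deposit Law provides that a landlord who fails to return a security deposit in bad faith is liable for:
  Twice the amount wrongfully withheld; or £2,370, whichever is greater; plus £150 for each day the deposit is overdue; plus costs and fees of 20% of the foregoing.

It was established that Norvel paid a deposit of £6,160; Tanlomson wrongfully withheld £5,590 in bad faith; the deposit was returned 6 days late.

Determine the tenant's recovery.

Doubled: 2 × £5,590 = £11,180
Minimum £2,370: £11,180 meets the minimum, no increase.
Late-return penalty: 6 × £150 = £900
Damages plus late penalty: £11,180 + £900 = £12,080
Costs and fees: 20% of £12,080 = £2,416
Total recovery: £12,080 + £2,416 = £14,496

Recovery: £14,496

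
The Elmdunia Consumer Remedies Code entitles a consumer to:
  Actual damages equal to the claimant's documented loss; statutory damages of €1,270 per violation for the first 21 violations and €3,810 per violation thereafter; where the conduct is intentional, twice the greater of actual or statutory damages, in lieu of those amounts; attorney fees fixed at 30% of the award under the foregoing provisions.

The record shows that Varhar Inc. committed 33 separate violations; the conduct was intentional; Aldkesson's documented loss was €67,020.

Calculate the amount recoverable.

First 21 violations: 21 × €1,270 = €26,670
Remaining violations: (33 − 21) × €3,810 = €45,720
Statutory damages: €26,670 + €45,720 = €72,390
Greater of actual damages (€67,020) or statutory damages (€72,390): €72,390
Doubled: 2 × €72,390 = €144,780
Attorney fees: 30% of €144,780 = €43,434
Total recovery: €144,780 + €43,434 = €188,214

€188,214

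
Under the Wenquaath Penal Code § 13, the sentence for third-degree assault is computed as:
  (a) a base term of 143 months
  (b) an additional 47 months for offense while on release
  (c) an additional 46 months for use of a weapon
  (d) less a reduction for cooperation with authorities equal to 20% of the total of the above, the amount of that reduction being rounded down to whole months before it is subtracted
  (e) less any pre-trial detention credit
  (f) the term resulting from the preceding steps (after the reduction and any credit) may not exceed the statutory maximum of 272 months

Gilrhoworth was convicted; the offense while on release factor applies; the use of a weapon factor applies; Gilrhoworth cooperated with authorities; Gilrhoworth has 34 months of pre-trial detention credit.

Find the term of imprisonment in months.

155 months

Offense while on release enhancement: +47 months
Use of a weapon enhancement: +46 months
Adjusted term: 143 months + 47 months + 46 months = 236 months
Cooperation with authorities reduction: 20% of 236 months = 47 months (rounded down)
After reduction: 236 − 47 = 189 months
Less pre-trial detention credit: 189 months − 34 months = 155 months
Cap at 272 months: 155 months is within the cap, no reduction.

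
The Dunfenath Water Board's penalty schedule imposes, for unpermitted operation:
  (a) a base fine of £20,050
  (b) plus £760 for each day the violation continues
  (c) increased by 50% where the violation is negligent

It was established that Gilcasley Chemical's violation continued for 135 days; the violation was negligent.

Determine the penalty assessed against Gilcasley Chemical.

Per-day component: 135 × £760 = £102,600
Base plus per-day: £20,050 + £102,600 = £122,650
Enhancement: 50% of £122,650 = £61,325
Enhanced fine: £122,650 + £61,325 = £183,975

£183,975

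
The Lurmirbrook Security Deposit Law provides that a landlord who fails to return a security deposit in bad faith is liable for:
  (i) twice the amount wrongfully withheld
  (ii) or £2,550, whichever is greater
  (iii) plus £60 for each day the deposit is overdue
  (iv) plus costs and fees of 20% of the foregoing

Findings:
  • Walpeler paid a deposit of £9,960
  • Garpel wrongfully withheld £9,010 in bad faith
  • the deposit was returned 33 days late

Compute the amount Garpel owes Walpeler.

£24,000

Doubled: 2 × £9,010 = £18,020
Minimum £2,550: £18,020 meets the minimum, no increase.
Late-return penalty: 33 × £60 = £1,980
Damages plus late penalty: £18,020 + £1,980 = £20,000
Costs and fees: 20% of £20,000 = £4,000
Total recovery: £20,000 + £4,000 = £24,000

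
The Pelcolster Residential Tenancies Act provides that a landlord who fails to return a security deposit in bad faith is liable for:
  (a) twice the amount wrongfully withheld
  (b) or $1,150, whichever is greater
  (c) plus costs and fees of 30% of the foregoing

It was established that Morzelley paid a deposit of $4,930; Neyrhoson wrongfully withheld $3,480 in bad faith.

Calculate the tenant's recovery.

Doubled: 2 × $3,480 = $6,960
Minimum $1,150: $6,960 meets the minimum, no increase.
Costs and fees: 30% of $6,960 = $2,088
Total recovery: $6,960 + $2,088 = $9,048

$9,048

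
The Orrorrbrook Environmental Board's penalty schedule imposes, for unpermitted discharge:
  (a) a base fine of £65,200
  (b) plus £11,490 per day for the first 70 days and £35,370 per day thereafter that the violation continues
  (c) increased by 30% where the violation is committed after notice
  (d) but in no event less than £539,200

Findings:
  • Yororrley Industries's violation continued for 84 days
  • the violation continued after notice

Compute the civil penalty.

First 70 days: 70 × £11,490 = £804,300
Remaining days: (84 − 70) × £35,370 = £495,180
Per-day component: £804,300 + £495,180 = £1,299,480
Base plus per-day: £65,200 + £1,299,480 = £1,364,680
Enhancement: 30% of £1,364,680 = £409,404
Enhanced fine: £1,364,680 + £409,404 = £1,774,084
Minimum £539,200: £1,774,084 meets the minimum, no increase.

£1,774,084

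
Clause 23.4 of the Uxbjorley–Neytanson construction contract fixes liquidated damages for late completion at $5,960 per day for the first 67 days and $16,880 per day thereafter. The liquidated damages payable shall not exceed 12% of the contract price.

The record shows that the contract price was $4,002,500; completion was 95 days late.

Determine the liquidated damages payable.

$480,300

First 67 days: 67 × $5,960 = $399,320
Remaining days: (95 − 67) × $16,880 = $472,640
Accrued per-day damages: $399,320 + $472,640 = $871,960
Cap: 12% of $4,002,500 = $480,300
Cap at $480,300: $871,960 exceeds the cap → $480,300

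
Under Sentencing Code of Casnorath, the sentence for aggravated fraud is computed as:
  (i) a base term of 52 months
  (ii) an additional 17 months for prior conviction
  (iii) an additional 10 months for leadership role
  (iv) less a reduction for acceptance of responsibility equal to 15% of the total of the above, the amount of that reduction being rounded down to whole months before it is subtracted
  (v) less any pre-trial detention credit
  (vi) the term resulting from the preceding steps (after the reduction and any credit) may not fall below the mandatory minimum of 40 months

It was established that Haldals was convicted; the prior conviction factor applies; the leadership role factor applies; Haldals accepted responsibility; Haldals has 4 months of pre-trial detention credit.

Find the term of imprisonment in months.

64 months

Prior conviction enhancement: +17 months
Leadership role enhancement: +10 months
Adjusted term: 52 months + 17 months + 10 months = 79 months
Acceptance of responsibility reduction: 15% of 79 months = 11 months (rounded down)
After reduction: 79 − 11 = 68 months
Less pre-trial detention credit: 68 months − 4 months = 64 months
Minimum 40 months: 64 months meets the minimum, no increase.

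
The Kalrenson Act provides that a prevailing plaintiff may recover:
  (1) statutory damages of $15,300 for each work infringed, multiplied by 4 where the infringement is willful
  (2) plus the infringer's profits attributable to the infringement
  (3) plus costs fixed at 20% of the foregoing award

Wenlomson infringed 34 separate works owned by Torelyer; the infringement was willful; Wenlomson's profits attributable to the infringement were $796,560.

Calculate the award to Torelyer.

Award: $3,452,832

Statutory damages: 34 × $15,300 = $520,200
Multiplied by 4: 4 × $520,200 = $2,080,800
Combined award: $2,080,800 + $796,560 = $2,877,360
Costs: 20% of $2,877,360 = $575,472
Award plus costs: $2,877,360 + $575,472 = $3,452,832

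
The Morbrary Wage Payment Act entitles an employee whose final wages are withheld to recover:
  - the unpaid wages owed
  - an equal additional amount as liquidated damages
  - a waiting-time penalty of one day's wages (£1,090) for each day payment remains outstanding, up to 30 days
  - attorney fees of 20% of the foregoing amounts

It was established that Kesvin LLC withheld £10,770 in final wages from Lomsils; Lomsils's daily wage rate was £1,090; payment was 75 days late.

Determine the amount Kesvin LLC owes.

Liquidated damages (equal amount): £10,770
Penalty days: min(75, 30) = 30
Waiting-time penalty: 30 × £1,090 = £32,700
Subtotal: £10,770 + £10,770 + £32,700 = £54,240
Attorney fees: 20% of £54,240 = £10,848
Total award: £54,240 + £10,848 = £65,088

Total award: £65,088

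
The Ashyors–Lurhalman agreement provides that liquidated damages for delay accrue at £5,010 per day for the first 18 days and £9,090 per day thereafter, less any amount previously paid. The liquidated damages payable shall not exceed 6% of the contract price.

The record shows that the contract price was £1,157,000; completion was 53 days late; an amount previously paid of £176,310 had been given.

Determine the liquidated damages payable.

First 18 days: 18 × £5,010 = £90,180
Remaining days: (53 − 18) × £9,090 = £318,150
Accrued per-day damages: £90,180 + £318,150 = £408,330
Less amount previously paid: £408,330 − £176,310 = £232,020
Cap: 6% of £1,157,000 = £69,420
Cap at £69,420: £232,020 exceeds the cap → £69,420

£69,420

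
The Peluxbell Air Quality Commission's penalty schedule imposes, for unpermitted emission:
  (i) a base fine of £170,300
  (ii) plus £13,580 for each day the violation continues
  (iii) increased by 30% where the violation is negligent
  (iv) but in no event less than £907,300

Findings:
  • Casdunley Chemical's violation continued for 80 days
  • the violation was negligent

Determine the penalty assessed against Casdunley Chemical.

£1,633,710

Per-day component: 80 × £13,580 = £1,086,400
Base plus per-day: £170,300 + £1,086,400 = £1,256,700
Enhancement: 30% of £1,256,700 = £377,010
Enhanced fine: £1,256,700 + £377,010 = £1,633,710
Minimum £907,300: £1,633,710 meets the minimum, no increase.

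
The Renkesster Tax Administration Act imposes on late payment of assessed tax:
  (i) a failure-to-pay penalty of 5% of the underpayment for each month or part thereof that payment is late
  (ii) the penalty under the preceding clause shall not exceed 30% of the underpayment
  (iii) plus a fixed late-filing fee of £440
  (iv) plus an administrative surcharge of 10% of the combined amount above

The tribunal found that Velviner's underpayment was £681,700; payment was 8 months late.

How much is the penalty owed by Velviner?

Accrued rate: 5% × 8 = 40%, capped at 30% → 30%
Failure-to-pay penalty: 30% of £681,700 = £204,510
Penalty before surcharge: £204,510 + £440 = £204,950
Administrative surcharge: 10% of £204,950 = £20,495
Total penalty: £204,950 + £20,495 = £225,445

£225,445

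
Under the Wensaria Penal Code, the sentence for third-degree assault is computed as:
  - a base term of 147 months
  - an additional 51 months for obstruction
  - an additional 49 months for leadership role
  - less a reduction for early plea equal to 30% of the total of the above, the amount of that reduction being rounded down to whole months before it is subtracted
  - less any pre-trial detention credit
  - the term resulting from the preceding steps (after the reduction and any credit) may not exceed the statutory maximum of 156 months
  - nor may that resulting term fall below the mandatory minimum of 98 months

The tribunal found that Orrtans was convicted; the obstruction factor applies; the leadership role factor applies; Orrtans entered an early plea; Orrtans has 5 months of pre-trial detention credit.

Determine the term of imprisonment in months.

156 months

Obstruction enhancement: +51 months
Leadership role enhancement: +49 months
Adjusted term: 147 months + 51 months + 49 months = 247 months
Early plea reduction: 30% of 247 months = 74 months (rounded down)
After reduction: 247 − 74 = 173 months
Less pre-trial detention credit: 173 months − 5 months = 168 months
Cap at 156 months: 168 months exceeds the cap → 156 months
Minimum 98 months: 156 months meets the minimum, no increase.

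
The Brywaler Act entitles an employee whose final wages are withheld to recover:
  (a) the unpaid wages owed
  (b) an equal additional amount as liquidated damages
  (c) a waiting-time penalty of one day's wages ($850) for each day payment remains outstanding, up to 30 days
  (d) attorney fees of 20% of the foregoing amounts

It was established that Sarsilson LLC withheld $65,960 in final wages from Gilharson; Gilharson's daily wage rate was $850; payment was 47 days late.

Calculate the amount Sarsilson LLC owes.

Liquidated damages (equal amount): $65,960
Penalty days: min(47, 30) = 30
Waiting-time penalty: 30 × $850 = $25,500
Subtotal: $65,960 + $65,960 + $25,500 = $157,420
Attorney fees: 20% of $157,420 = $31,484
Total award: $157,420 + $31,484 = $188,904

$188,904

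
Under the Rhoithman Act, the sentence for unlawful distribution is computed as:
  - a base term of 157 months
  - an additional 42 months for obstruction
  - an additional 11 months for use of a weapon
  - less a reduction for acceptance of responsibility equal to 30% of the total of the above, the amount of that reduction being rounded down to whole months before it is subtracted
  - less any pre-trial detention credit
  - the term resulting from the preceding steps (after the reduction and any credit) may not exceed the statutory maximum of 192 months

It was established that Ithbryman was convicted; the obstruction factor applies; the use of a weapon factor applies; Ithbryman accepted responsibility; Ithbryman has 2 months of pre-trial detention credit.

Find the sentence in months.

Obstruction enhancement: +42 months
Use of a weapon enhancement: +11 months
Adjusted term: 157 months + 42 months + 11 months = 210 months
Acceptance of responsibility reduction: 30% of 210 months = 63 months (rounded down)
After reduction: 210 − 63 = 147 months
Less pre-trial detention credit: 147 months − 2 months = 145 months
Cap at 192 months: 145 months is within the cap, no reduction.

145 months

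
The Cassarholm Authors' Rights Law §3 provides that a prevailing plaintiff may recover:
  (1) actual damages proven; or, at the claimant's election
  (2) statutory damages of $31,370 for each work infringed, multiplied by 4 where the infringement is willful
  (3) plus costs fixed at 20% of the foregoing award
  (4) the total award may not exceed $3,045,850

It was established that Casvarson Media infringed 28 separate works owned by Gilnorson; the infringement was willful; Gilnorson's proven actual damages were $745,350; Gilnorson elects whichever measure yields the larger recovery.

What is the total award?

$3,045,850

Statutory damages: 28 × $31,370 = $878,360
Multiplied by 4: 4 × $878,360 = $3,513,440
Greater of actual damages ($745,350) or enhanced statutory damages ($3,513,440): $3,513,440
Costs: 20% of $3,513,440 = $702,688
Award plus costs: $3,513,440 + $702,688 = $4,216,128
Cap at $3,045,850: $4,216,128 exceeds the cap → $3,045,850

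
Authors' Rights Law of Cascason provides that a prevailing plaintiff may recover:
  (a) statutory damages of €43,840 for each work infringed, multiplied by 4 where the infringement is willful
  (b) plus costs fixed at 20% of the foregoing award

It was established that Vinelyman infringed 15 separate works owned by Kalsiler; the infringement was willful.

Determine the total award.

Statutory damages: 15 × €43,840 = €657,600
Multiplied by 4: 4 × €657,600 = €2,630,400
Costs: 20% of €2,630,400 = €526,080
Award plus costs: €2,630,400 + €526,080 = €3,156,480

€3,156,480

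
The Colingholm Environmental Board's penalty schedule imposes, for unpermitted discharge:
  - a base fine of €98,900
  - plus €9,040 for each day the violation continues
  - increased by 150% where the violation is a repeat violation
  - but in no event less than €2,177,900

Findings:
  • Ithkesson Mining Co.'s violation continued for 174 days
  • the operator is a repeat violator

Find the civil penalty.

€4,179,650

Per-day component: 174 × €9,040 = €1,572,960
Base plus per-day: €98,900 + €1,572,960 = €1,671,860
Enhancement: 150% of €1,671,860 = €2,507,790
Enhanced fine: €1,671,860 + €2,507,790 = €4,179,650
Minimum €2,177,900: €4,179,650 meets the minimum, no increase.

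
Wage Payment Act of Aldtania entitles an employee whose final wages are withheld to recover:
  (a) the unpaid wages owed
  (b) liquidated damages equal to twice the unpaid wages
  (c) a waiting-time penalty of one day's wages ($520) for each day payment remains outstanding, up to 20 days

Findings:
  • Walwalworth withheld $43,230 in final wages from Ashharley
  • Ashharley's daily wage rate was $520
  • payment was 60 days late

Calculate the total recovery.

$140,090

Doubled: 2 × $43,230 = $86,460
Penalty days: min(60, 20) = 20
Waiting-time penalty: 20 × $520 = $10,400
Total award: $43,230 + $86,460 + $10,400 = $140,090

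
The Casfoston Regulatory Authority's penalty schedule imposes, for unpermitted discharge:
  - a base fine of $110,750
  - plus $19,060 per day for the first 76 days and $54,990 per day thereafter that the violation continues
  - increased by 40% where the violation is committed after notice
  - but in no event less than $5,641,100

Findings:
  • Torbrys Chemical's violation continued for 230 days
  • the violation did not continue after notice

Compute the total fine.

$10,027,770

First 76 days: 76 × $19,060 = $1,448,560
Remaining days: (230 − 76) × $54,990 = $8,468,460
Per-day component: $1,448,560 + $8,468,460 = $9,917,020
Base plus per-day: $110,750 + $9,917,020 = $10,027,770
The violation did not continue after notice: no 40% increase.
Minimum $5,641,100: $10,027,770 meets the minimum, no increase.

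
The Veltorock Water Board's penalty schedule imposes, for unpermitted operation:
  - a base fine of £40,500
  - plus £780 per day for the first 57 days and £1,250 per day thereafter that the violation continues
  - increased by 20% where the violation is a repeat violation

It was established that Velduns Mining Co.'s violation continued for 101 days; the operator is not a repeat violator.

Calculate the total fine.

£139,960

First 57 days: 57 × £780 = £44,460
Remaining days: (101 − 57) × £1,250 = £55,000
Per-day component: £44,460 + £55,000 = £99,460
Base plus per-day: £40,500 + £99,460 = £139,960
The operator is not a repeat violator: no 20% increase.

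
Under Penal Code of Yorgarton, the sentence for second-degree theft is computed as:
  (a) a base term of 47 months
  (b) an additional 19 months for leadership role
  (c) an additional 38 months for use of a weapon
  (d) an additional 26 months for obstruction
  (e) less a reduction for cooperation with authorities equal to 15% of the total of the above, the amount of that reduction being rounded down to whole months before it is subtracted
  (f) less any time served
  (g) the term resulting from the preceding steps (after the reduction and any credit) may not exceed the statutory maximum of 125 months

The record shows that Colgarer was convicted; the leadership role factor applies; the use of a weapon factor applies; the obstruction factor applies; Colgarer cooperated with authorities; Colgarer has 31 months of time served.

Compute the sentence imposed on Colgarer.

Sentence: 80 months

Leadership role enhancement: +19 months
Use of a weapon enhancement: +38 months
Obstruction enhancement: +26 months
Adjusted term: 47 months + 19 months + 38 months + 26 months = 130 months
Cooperation with authorities reduction: 15% of 130 months = 19 months (rounded down)
After reduction: 130 − 19 = 111 months
Less time served: 111 months − 31 months = 80 months
Cap at 125 months: 80 months is within the cap, no reduction.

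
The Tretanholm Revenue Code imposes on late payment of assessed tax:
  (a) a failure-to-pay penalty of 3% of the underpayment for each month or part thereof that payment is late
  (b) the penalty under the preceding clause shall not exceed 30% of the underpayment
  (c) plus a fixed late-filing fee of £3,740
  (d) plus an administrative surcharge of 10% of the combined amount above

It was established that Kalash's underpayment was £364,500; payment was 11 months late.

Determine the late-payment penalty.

Penalty: £124,399

Accrued rate: 3% × 11 = 33%, capped at 30% → 30%
Failure-to-pay penalty: 30% of £364,500 = £109,350
Penalty before surcharge: £109,350 + £3,740 = £113,090
Administrative surcharge: 10% of £113,090 = £11,309
Total penalty: £113,090 + £11,309 = £124,399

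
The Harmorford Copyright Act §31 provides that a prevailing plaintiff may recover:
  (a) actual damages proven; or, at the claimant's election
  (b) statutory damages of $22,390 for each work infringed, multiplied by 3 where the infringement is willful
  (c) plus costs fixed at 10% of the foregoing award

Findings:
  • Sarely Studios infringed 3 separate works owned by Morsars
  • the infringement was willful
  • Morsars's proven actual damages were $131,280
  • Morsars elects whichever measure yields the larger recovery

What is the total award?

Award: $221,661

Statutory damages: 3 × $22,390 = $67,170
Trebled: 3 × $67,170 = $201,510
Greater of actual damages ($131,280) or enhanced statutory damages ($201,510): $201,510
Costs: 10% of $201,510 = $20,151
Award plus costs: $201,510 + $20,151 = $221,661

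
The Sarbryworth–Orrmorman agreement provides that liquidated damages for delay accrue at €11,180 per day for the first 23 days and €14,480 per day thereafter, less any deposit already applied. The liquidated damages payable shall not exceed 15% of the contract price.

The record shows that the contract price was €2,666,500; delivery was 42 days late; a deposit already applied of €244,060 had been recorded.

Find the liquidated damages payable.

Liquidated damages: €288,200

First 23 days: 23 × €11,180 = €257,140
Remaining days: (42 − 23) × €14,480 = €275,120
Accrued per-day damages: €257,140 + €275,120 = €532,260
Less deposit already applied: €532,260 − €244,060 = €288,200
Cap: 15% of €2,666,500 = €399,975
Cap at €399,975: €288,200 is within the cap, no reduction.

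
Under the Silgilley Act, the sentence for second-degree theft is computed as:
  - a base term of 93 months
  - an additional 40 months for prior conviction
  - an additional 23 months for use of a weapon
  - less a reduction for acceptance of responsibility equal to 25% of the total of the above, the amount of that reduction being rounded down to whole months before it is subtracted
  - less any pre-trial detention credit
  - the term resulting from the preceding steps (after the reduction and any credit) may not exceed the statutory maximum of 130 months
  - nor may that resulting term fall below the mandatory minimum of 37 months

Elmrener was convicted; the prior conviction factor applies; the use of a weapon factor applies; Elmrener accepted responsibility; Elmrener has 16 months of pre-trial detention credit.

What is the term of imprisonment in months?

Prior conviction enhancement: +40 months
Use of a weapon enhancement: +23 months
Adjusted term: 93 months + 40 months + 23 months = 156 months
Acceptance of responsibility reduction: 25% of 156 months = 39 months (rounded down)
After reduction: 156 − 39 = 117 months
Less pre-trial detention credit: 117 months − 16 months = 101 months
Cap at 130 months: 101 months is within the cap, no reduction.
Minimum 37 months: 101 months meets the minimum, no increase.

101 months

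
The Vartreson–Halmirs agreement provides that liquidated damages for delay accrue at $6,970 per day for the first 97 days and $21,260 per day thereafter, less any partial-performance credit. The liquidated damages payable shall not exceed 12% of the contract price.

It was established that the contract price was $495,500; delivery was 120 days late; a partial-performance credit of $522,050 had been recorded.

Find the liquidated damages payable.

$59,460

First 97 days: 97 × $6,970 = $676,090
Remaining days: (120 − 97) × $21,260 = $488,980
Accrued per-day damages: $676,090 + $488,980 = $1,165,070
Less partial-performance credit: $1,165,070 − $522,050 = $643,020
Cap: 12% of $495,500 = $59,460
Cap at $59,460: $643,020 exceeds the cap → $59,460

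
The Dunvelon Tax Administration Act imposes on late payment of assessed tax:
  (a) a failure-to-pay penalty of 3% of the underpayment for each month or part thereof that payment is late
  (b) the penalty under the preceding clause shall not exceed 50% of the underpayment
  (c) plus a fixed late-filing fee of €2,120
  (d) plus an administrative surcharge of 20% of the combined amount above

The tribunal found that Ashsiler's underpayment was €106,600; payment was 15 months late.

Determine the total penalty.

Accrued rate: 3% × 15 = 45%, capped at 50% → 45%
Failure-to-pay penalty: 45% of €106,600 = €47,970
Penalty before surcharge: €47,970 + €2,120 = €50,090
Administrative surcharge: 20% of €50,090 = €10,018
Total penalty: €50,090 + €10,018 = €60,108

Penalty: €60,108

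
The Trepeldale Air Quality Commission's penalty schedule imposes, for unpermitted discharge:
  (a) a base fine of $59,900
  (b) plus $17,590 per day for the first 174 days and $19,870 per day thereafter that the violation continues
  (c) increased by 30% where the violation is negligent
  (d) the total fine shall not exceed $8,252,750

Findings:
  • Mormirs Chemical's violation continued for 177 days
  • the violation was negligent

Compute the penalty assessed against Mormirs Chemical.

First 174 days: 174 × $17,590 = $3,060,660
Remaining days: (177 − 174) × $19,870 = $59,610
Per-day component: $3,060,660 + $59,610 = $3,120,270
Base plus per-day: $59,900 + $3,120,270 = $3,180,170
Enhancement: 30% of $3,180,170 = $954,051
Enhanced fine: $3,180,170 + $954,051 = $4,134,221
Cap at $8,252,750: $4,134,221 is within the cap, no reduction.

$4,134,221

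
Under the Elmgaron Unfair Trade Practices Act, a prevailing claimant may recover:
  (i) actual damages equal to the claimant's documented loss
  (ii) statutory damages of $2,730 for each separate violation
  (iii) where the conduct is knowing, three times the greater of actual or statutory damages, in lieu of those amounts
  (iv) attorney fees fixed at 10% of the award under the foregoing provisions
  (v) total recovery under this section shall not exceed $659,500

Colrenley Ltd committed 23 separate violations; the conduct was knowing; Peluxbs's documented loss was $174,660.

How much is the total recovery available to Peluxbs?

Statutory damages: 23 × $2,730 = $62,790
Greater of actual damages ($174,660) or statutory damages ($62,790): $174,660
Trebled: 3 × $174,660 = $523,980
Attorney fees: 10% of $523,980 = $52,398
Total before cap: $523,980 + $52,398 = $576,378
Cap at $659,500: $576,378 is within the cap, no reduction.

$576,378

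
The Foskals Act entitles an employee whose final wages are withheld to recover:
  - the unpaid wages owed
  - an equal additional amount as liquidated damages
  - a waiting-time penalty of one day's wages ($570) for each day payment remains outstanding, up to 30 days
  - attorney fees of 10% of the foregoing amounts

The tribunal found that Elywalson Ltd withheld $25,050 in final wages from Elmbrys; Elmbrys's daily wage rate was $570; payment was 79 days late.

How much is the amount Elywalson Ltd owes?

Liquidated damages (equal amount): $25,050
Penalty days: min(79, 30) = 30
Waiting-time penalty: 30 × $570 = $17,100
Subtotal: $25,050 + $25,050 + $17,100 = $67,200
Attorney fees: 10% of $67,200 = $6,720
Total award: $67,200 + $6,720 = $73,920

Total award: $73,920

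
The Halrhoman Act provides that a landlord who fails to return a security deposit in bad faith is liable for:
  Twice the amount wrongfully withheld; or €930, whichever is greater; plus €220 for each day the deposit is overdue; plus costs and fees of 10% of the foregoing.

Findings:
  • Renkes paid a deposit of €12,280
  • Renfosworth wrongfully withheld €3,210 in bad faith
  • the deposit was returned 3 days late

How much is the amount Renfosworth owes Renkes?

Recovery: €7,788

Doubled: 2 × €3,210 = €6,420
Minimum €930: €6,420 meets the minimum, no increase.
Late-return penalty: 3 × €220 = €660
Damages plus late penalty: €6,420 + €660 = €7,080
Costs and fees: 10% of €7,080 = €708
Total recovery: €7,080 + €708 = €7,788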